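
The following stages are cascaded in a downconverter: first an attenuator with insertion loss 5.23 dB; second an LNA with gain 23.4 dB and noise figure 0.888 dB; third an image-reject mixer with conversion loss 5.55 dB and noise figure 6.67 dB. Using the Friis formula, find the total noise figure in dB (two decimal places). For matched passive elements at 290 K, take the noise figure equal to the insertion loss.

6.18 dB

Convert to linear (a loss of L dB is a gain of −L dB): F_i = 10^(NF_i/10), G_i = 10^(G_i,dB/10)
  Stage 1: F_1 = 10^(5.23/10) = 3.334, G_1 = 10^(−5.23/10) = 0.2999
  Stage 2: F_2 = 10^(0.888/10) = 1.227, G_2 = 10^(23.4/10) = 218.8
  Stage 3: F_3 = 10^(6.67/10) = 4.645, G_3 = 10^(−5.55/10) = 0.2786
Friis cascade:
  F = 3.334 + (1.227 − 1)/0.2999 + (4.645 − 1)/65.61 = 4.146
NF = 10 log₁₀(4.146) = 6.18 dB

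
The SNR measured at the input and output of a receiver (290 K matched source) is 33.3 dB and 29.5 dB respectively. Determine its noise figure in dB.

NF (dB) = SNR_in(dB) − SNR_out(dB) when the source is at T₀
NF = 33.3 − 29.5 = 3.8 dB

3.8 dB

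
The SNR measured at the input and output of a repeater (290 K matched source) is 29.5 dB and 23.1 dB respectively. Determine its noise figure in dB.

NF (dB) = SNR_in(dB) − SNR_out(dB) when the source is at T₀
NF = 29.5 − 23.1 = 6.4 dB

6.4 dB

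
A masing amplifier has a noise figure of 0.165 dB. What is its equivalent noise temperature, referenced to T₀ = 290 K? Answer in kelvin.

11.2 K

F = 10^(0.165/10) = 1.03872
T_e = (F − 1)·T₀ = (1.03872 − 1) × 290 = 11.2 K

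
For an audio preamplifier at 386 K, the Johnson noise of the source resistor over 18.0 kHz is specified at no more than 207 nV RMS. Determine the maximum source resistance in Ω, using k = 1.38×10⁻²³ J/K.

112 Ω

Johnson–Nyquist: V_n = √(4kTRB) ⇒ R = V_n² / (4kTB)
4kTB = 4 × 1.38×10⁻²³ × 386 × 1.80×10⁴ = 3.84×10⁻¹⁶
R = (2.07×10⁻⁷)² / 3.84×10⁻¹⁶ = 1.12×10² Ω = 112 Ω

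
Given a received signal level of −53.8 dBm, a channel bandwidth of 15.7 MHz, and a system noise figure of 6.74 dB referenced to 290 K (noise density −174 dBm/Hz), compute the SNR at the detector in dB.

41.5 dB

Noise floor: N = −174 + 10 log₁₀(B) + NF
10 log₁₀(1.57×10⁷) = 71.96 dB
N = −174 + 71.96 + 6.74 = −95.30 dBm
SNR = P_sig − N = −53.8 − (−95.30) = 41.50 dB → 41.5 dB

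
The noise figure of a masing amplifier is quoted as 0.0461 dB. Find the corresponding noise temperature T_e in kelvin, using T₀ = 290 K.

3.09 K

F = 10^(0.0461/10) = 1.01067
T_e = (F − 1)·T₀ = (1.01067 − 1) × 290 = 3.09 K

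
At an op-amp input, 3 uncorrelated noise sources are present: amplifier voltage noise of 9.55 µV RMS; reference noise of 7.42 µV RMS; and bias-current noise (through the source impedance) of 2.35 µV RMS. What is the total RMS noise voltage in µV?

Uncorrelated sources add in power (mean-square): V_tot = √(ΣV_i²)
V_tot = √[(9.55×10⁻⁶)² + (7.42×10⁻⁶)² + (2.35×10⁻⁶)²] = 1.23×10⁻⁵ V = 12.3 µV

12.3 µV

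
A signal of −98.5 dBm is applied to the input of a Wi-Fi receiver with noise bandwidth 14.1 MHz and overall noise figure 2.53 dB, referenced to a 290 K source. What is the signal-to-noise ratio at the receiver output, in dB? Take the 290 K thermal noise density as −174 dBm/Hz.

1.5 dB

Noise floor: N = −174 + 10 log₁₀(B) + NF
10 log₁₀(1.41×10⁷) = 71.49 dB
N = −174 + 71.49 + 2.53 = −99.98 dBm
SNR = P_sig − N = −98.5 − (−99.98) = 1.48 dB → 1.5 dB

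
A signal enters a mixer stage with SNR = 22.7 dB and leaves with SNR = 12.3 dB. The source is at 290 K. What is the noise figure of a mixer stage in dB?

NF (dB) = SNR_in(dB) − SNR_out(dB) when the source is at T₀
NF = 22.7 − 12.3 = 10.4 dB

10.4 dB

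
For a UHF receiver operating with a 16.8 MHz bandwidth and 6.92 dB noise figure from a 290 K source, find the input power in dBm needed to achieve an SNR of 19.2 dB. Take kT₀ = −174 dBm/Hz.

Sensitivity = −174 + 10 log₁₀(B) + NF + SNR_min
= −174 + 72.25 + 6.92 + 19.2
= −75.63 dBm → −75.6 dBm

−75.6 dBm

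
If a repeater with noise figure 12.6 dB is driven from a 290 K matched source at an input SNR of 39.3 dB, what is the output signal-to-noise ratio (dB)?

26.7 dB

By definition F = SNR_in/SNR_out, so in dB: SNR_out = SNR_in − NF
SNR_out = 39.3 − 12.6 = 26.7 dB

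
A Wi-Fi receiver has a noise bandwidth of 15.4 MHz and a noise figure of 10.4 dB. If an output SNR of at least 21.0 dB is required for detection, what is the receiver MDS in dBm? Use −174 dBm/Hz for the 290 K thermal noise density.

Sensitivity = −174 + 10 log₁₀(B) + NF + SNR_min
= −174 + 71.88 + 10.4 + 21.0
= −70.72 dBm → −70.7 dBm

−70.7 dBm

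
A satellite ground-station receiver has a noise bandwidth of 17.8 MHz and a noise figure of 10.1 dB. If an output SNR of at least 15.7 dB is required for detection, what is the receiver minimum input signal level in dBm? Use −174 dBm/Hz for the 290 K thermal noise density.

Sensitivity = −174 + 10 log₁₀(B) + NF + SNR_min
= −174 + 72.5 + 10.1 + 15.7
= −75.7 dBm → −75.7 dBm

−75.7 dBm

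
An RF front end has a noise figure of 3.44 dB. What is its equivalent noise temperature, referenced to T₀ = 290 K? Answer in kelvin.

350 K

F = 10^(3.44/10) = 2.208
T_e = (F − 1)·T₀ = (2.208 − 1) × 290 = 350 K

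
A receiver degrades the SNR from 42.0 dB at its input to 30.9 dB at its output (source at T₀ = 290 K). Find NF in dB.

11.1 dB

NF (dB) = SNR_in(dB) − SNR_out(dB) when the source is at T₀
NF = 42.0 − 30.9 = 11.1 dB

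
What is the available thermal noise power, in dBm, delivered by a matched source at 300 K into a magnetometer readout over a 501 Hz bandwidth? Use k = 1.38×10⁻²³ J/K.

P_n = kTB = 1.38×10⁻²³ × 300 × 5.01×10² = 2.07×10⁻¹⁸ W
In dBm: 10 log₁₀(2.07×10⁻¹⁸ / 10⁻³) = −146.8 dBm

−146.8 dBm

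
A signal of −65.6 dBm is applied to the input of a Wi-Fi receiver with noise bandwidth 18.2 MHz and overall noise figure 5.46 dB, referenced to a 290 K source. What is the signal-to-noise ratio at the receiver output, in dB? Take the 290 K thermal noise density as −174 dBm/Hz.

30.3 dB

Noise floor: N = −174 + 10 log₁₀(B) + NF
10 log₁₀(1.82×10⁷) = 72.6 dB
N = −174 + 72.6 + 5.46 = −95.94 dBm
SNR = P_sig − N = −65.6 − (−95.94) = 30.34 dB → 30.3 dB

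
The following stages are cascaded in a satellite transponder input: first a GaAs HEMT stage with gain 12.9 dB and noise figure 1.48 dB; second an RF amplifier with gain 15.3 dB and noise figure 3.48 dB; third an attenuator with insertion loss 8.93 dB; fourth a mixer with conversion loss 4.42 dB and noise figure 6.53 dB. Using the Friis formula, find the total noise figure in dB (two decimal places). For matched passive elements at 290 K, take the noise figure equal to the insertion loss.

1.82 dB

Convert to linear (a loss of L dB is a gain of −L dB): F_i = 10^(NF_i/10), G_i = 10^(G_i,dB/10)
  Stage 1: F_1 = 10^(1.48/10) = 1.406, G_1 = 10^(12.9/10) = 19.50
  Stage 2: F_2 = 10^(3.48/10) = 2.228, G_2 = 10^(15.3/10) = 33.88
  Stage 3: F_3 = 10^(8.93/10) = 7.816, G_3 = 10^(−8.93/10) = 0.1279
  Stage 4: F_4 = 10^(6.53/10) = 4.498, G_4 = 10^(−4.42/10) = 0.3614
Friis cascade:
  F = 1.406 + (2.228 − 1)/19.50 + (7.816 − 1)/660.7 + (4.498 − 1)/84.53 = 1.521
NF = 10 log₁₀(1.521) = 1.82 dB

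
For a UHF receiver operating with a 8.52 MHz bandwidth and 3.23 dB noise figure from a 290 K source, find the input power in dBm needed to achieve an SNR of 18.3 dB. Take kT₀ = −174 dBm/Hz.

Sensitivity = −174 + 10 log₁₀(B) + NF + SNR_min
= −174 + 69.3 + 3.23 + 18.3
= −83.17 dBm → −83.2 dBm

−83.2 dBm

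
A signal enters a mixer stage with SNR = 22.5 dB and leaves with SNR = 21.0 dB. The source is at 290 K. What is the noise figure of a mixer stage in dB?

1.5 dB

NF (dB) = SNR_in(dB) − SNR_out(dB) when the source is at T₀
NF = 22.5 − 21.0 = 1.5 dB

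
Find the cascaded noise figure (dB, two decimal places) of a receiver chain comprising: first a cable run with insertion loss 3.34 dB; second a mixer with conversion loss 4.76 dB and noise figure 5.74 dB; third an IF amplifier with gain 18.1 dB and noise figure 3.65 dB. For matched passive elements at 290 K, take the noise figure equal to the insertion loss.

Convert to linear (a loss of L dB is a gain of −L dB): F_i = 10^(NF_i/10), G_i = 10^(G_i,dB/10)
  Stage 1: F_1 = 10^(3.34/10) = 2.158, G_1 = 10^(−3.34/10) = 0.4634
  Stage 2: F_2 = 10^(5.74/10) = 3.750, G_2 = 10^(−4.76/10) = 0.3342
  Stage 3: F_3 = 10^(3.65/10) = 2.317, G_3 = 10^(18.1/10) = 64.57
Friis cascade:
  F = 2.158 + (3.750 − 1)/0.4634 + (2.317 − 1)/0.1549 = 16.60
NF = 10 log₁₀(16.60) = 12.20 dB

12.20 dB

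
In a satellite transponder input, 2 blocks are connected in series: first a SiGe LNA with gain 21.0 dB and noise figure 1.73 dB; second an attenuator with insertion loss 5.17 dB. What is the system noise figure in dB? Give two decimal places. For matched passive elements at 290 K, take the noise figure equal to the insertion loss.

Convert to linear (a loss of L dB is a gain of −L dB): F_i = 10^(NF_i/10), G_i = 10^(G_i,dB/10)
  Stage 1: F_1 = 10^(1.73/10) = 1.489, G_1 = 10^(21.0/10) = 125.9
  Stage 2: F_2 = 10^(5.17/10) = 3.289, G_2 = 10^(−5.17/10) = 0.3041
Friis cascade:
  F = 1.489 + (3.289 − 1)/125.9 = 1.508
NF = 10 log₁₀(1.508) = 1.78 dB

1.78 dB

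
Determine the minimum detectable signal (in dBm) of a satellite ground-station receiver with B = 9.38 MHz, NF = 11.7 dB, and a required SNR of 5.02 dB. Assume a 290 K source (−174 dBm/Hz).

−87.6 dBm

Sensitivity = −174 + 10 log₁₀(B) + NF + SNR_min
= −174 + 69.72 + 11.7 + 5.02
= −87.56 dBm → −87.6 dBm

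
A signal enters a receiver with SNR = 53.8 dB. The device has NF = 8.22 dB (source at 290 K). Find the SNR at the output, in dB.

45.58 dB

By definition F = SNR_in/SNR_out, so in dB: SNR_out = SNR_in − NF
SNR_out = 53.8 − 8.22 = 45.58 dB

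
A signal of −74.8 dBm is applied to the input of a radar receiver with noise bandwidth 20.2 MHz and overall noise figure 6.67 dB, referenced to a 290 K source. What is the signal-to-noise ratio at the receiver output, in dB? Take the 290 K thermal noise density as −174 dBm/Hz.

19.5 dB

Noise floor: N = −174 + 10 log₁₀(B) + NF
10 log₁₀(2.02×10⁷) = 73.05 dB
N = −174 + 73.05 + 6.67 = −94.28 dBm
SNR = P_sig − N = −74.8 − (−94.28) = 19.48 dB → 19.5 dB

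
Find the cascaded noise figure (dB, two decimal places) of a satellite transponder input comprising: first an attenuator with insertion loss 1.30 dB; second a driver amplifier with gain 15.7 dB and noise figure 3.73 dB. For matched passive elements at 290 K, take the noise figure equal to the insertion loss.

5.03 dB

Convert to linear (a loss of L dB is a gain of −L dB): F_i = 10^(NF_i/10), G_i = 10^(G_i,dB/10)
  Stage 1: F_1 = 10^(1.30/10) = 1.349, G_1 = 10^(−1.30/10) = 0.7413
  Stage 2: F_2 = 10^(3.73/10) = 2.360, G_2 = 10^(15.7/10) = 37.15
Friis cascade:
  F = 1.349 + (2.360 − 1)/0.7413 = 3.184
NF = 10 log₁₀(3.184) = 5.03 dB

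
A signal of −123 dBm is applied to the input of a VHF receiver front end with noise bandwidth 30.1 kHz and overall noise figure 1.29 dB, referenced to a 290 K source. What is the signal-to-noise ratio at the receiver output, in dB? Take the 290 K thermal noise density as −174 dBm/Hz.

4.9 dB

Noise floor: N = −174 + 10 log₁₀(B) + NF
10 log₁₀(3.01×10⁴) = 44.79 dB
N = −174 + 44.79 + 1.29 = −127.92 dBm
SNR = P_sig − N = −123 − (−127.92) = 4.92 dB → 4.9 dB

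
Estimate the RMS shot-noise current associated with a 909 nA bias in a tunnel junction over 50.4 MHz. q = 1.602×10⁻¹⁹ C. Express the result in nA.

3.83 nA

I_n = √(2qI·B)
2qI·B = 2 × 1.602×10⁻¹⁹ × 9.09×10⁻⁷ × 5.04×10⁷ = 1.47×10⁻¹⁷ A²
I_n = √(1.47×10⁻¹⁷) = 3.83×10⁻⁹ A = 3.83 nA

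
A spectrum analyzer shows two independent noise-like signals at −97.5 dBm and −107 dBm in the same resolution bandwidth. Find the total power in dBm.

Convert to linear, add, convert back:
P₁ = 1.78×10⁻¹³ W, P₂ = 2.00×10⁻¹⁴ W
P_tot = 1.98×10⁻¹³ W → 10 log₁₀(P_tot / 10⁻³) = −97.0 dBm

−97.0 dBm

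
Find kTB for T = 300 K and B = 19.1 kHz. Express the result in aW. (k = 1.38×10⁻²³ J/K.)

P_n = kTB = 1.38×10⁻²³ × 300 × 1.91×10⁴ = 7.91×10⁻¹⁷ W = 79.1 aW

79.1 aW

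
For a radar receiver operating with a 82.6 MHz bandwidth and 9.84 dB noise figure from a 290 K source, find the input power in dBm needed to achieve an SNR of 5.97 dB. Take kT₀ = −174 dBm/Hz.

Sensitivity = −174 + 10 log₁₀(B) + NF + SNR_min
= −174 + 79.17 + 9.84 + 5.97
= −79.02 dBm → −79.0 dBm

−79.0 dBm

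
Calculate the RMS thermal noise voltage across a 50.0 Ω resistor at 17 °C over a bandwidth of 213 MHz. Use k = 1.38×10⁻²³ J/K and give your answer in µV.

T = 17 °C + 273.15 = 290.15 K
V_n = √(4kTRB)
4kTRB = 4 × 1.38×10⁻²³ × 290.15 × 5.00×10¹ × 2.13×10⁸ = 1.71×10⁻¹⁰ V²
V_n = √(1.71×10⁻¹⁰) = 1.31×10⁻⁵ V = 13.1 µV

13.1 µV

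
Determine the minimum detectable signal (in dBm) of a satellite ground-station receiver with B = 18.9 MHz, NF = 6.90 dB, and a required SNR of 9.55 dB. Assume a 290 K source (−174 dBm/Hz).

Sensitivity = −174 + 10 log₁₀(B) + NF + SNR_min
= −174 + 72.76 + 6.90 + 9.55
= −84.79 dBm → −84.8 dBm

−84.8 dBm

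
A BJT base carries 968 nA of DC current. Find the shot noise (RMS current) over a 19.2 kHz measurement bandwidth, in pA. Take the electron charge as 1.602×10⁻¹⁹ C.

77.2 pA

I_n = √(2qI·B)
2qI·B = 2 × 1.602×10⁻¹⁹ × 9.68×10⁻⁷ × 1.92×10⁴ = 5.95×10⁻²¹ A²
I_n = √(5.95×10⁻²¹) = 7.72×10⁻¹¹ A = 77.2 pA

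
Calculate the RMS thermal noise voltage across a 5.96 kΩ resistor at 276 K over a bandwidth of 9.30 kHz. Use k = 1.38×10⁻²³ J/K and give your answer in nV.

V_n = √(4kTRB)
4kTRB = 4 × 1.38×10⁻²³ × 276 × 5.96×10³ × 9.30×10³ = 8.44×10⁻¹³ V²
V_n = √(8.44×10⁻¹³) = 9.19×10⁻⁷ V = 919 nV

919 nV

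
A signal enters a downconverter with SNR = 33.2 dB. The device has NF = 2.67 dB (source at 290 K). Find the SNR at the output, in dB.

30.53 dB

By definition F = SNR_in/SNR_out, so in dB: SNR_out = SNR_in − NF
SNR_out = 33.2 − 2.67 = 30.53 dB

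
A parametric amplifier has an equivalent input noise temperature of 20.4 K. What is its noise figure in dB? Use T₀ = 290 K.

F = 1 + T_e/T₀ = 1 + 20.4/290 = 1.07034
NF = 10 log₁₀(1.07034) = 0.295 dB

0.295 dB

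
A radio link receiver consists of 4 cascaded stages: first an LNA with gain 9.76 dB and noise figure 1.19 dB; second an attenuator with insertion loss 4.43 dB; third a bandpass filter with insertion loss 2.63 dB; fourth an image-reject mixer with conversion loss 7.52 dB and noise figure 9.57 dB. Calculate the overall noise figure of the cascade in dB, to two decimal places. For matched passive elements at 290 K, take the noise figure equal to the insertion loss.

7.83 dB

Convert to linear (a loss of L dB is a gain of −L dB): F_i = 10^(NF_i/10), G_i = 10^(G_i,dB/10)
  Stage 1: F_1 = 10^(1.19/10) = 1.315, G_1 = 10^(9.76/10) = 9.462
  Stage 2: F_2 = 10^(4.43/10) = 2.773, G_2 = 10^(−4.43/10) = 0.3606
  Stage 3: F_3 = 10^(2.63/10) = 1.832, G_3 = 10^(−2.63/10) = 0.5458
  Stage 4: F_4 = 10^(9.57/10) = 9.057, G_4 = 10^(−7.52/10) = 0.1770
Friis cascade:
  F = 1.315 + (2.773 − 1)/9.462 + (1.832 − 1)/3.412 + (9.057 − 1)/1.862 = 6.074
NF = 10 log₁₀(6.074) = 7.83 dB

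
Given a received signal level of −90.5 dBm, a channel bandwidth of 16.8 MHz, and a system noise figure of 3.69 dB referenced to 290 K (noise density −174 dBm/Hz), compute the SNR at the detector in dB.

7.6 dB

Noise floor: N = −174 + 10 log₁₀(B) + NF
10 log₁₀(1.68×10⁷) = 72.25 dB
N = −174 + 72.25 + 3.69 = −98.06 dBm
SNR = P_sig − N = −90.5 − (−98.06) = 7.56 dB → 7.6 dB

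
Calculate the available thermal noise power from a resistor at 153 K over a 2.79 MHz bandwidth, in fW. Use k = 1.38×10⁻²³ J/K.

5.89 fW

P_n = kTB = 1.38×10⁻²³ × 153 × 2.79×10⁶ = 5.89×10⁻¹⁵ W = 5.89 fW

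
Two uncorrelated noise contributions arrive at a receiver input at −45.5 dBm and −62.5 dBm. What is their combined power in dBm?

−45.4 dBm

Convert to linear, add, convert back:
P₁ = 2.82×10⁻⁸ W, P₂ = 5.62×10⁻¹⁰ W
P_tot = 2.87×10⁻⁸ W → 10 log₁₀(P_tot / 10⁻³) = −45.4 dBm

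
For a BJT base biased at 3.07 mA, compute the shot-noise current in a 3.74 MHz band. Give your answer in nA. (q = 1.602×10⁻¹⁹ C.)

60.7 nA

I_n = √(2qI·B)
2qI·B = 2 × 1.602×10⁻¹⁹ × 3.07×10⁻³ × 3.74×10⁶ = 3.68×10⁻¹⁵ A²
I_n = √(3.68×10⁻¹⁵) = 6.07×10⁻⁸ A = 60.7 nA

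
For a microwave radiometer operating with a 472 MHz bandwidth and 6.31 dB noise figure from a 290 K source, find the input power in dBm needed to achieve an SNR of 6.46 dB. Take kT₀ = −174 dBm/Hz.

Sensitivity = −174 + 10 log₁₀(B) + NF + SNR_min
= −174 + 86.74 + 6.31 + 6.46
= −74.49 dBm → −74.5 dBm

−74.5 dBm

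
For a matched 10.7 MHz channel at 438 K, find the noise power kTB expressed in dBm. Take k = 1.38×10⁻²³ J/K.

P_n = kTB = 1.38×10⁻²³ × 438 × 1.07×10⁷ = 6.47×10⁻¹⁴ W
In dBm: 10 log₁₀(6.47×10⁻¹⁴ / 10⁻³) = −101.9 dBm

−101.9 dBm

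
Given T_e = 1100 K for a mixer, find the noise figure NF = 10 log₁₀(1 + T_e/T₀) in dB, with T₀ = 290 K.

F = 1 + T_e/T₀ = 1 + 1100/290 = 4.7931
NF = 10 log₁₀(4.7931) = 6.81 dB

6.81 dB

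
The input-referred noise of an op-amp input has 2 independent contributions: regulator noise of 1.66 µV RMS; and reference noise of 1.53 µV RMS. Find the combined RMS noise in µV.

2.26 µV

Uncorrelated sources add in power (mean-square): V_tot = √(ΣV_i²)
V_tot = √[(1.66×10⁻⁶)² + (1.53×10⁻⁶)²] = 2.26×10⁻⁶ V = 2.26 µV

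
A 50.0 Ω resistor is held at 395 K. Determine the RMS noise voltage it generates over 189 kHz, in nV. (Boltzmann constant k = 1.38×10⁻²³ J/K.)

454 nV

V_n = √(4kTRB)
4kTRB = 4 × 1.38×10⁻²³ × 395 × 5.00×10¹ × 1.89×10⁵ = 2.06×10⁻¹³ V²
V_n = √(2.06×10⁻¹³) = 4.54×10⁻⁷ V = 454 nV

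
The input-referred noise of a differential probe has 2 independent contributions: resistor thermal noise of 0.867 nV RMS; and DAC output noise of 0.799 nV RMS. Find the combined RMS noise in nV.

Uncorrelated sources add in power (mean-square): V_tot = √(ΣV_i²)
V_tot = √[(8.67×10⁻¹⁰)² + (7.99×10⁻¹⁰)²] = 1.18×10⁻⁹ V = 1.18 nV

1.18 nV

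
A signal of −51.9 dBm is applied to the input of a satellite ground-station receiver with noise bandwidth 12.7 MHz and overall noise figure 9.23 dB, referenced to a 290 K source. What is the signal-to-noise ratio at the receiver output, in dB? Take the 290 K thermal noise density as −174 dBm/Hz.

41.8 dB

Noise floor: N = −174 + 10 log₁₀(B) + NF
10 log₁₀(1.27×10⁷) = 71.04 dB
N = −174 + 71.04 + 9.23 = −93.73 dBm
SNR = P_sig − N = −51.9 − (−93.73) = 41.83 dB → 41.8 dB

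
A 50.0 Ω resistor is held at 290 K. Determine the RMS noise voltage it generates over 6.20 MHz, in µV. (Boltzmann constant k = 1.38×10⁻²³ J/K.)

V_n = √(4kTRB)
4kTRB = 4 × 1.38×10⁻²³ × 290 × 5.00×10¹ × 6.20×10⁶ = 4.96×10⁻¹² V²
V_n = √(4.96×10⁻¹²) = 2.23×10⁻⁶ V = 2.23 µV

2.23 µV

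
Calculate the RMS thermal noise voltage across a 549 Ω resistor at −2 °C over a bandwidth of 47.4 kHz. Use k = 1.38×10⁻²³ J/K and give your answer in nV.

T = −2 °C + 273.15 = 271.15 K
V_n = √(4kTRB)
4kTRB = 4 × 1.38×10⁻²³ × 271.15 × 5.49×10² × 4.74×10⁴ = 3.89×10⁻¹³ V²
V_n = √(3.89×10⁻¹³) = 6.24×10⁻⁷ V = 624 nV

624 nV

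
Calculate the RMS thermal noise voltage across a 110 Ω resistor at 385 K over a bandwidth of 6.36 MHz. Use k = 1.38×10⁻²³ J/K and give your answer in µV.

V_n = √(4kTRB)
4kTRB = 4 × 1.38×10⁻²³ × 385 × 1.10×10² × 6.36×10⁶ = 1.49×10⁻¹¹ V²
V_n = √(1.49×10⁻¹¹) = 3.86×10⁻⁶ V = 3.86 µV

3.86 µV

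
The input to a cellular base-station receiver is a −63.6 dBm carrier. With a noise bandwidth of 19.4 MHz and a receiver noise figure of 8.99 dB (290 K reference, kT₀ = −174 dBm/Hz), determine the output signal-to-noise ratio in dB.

Noise floor: N = −174 + 10 log₁₀(B) + NF
10 log₁₀(1.94×10⁷) = 72.88 dB
N = −174 + 72.88 + 8.99 = −92.13 dBm
SNR = P_sig − N = −63.6 − (−92.13) = 28.53 dB → 28.5 dB

28.5 dB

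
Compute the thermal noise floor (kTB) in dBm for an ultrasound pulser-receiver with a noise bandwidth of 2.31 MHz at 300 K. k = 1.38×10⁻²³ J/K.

−110.2 dBm

P_n = kTB = 1.38×10⁻²³ × 300 × 2.31×10⁶ = 9.56×10⁻¹⁵ W
In dBm: 10 log₁₀(9.56×10⁻¹⁵ / 10⁻³) = −110.2 dBm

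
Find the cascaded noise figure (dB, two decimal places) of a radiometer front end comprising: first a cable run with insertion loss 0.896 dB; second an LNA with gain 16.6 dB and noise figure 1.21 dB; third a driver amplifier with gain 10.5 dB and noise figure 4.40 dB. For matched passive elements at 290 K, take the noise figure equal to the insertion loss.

2.23 dB

Convert to linear (a loss of L dB is a gain of −L dB): F_i = 10^(NF_i/10), G_i = 10^(G_i,dB/10)
  Stage 1: F_1 = 10^(0.896/10) = 1.229, G_1 = 10^(−0.896/10) = 0.8136
  Stage 2: F_2 = 10^(1.21/10) = 1.321, G_2 = 10^(16.6/10) = 45.71
  Stage 3: F_3 = 10^(4.40/10) = 2.754, G_3 = 10^(10.5/10) = 11.22
Friis cascade:
  F = 1.229 + (1.321 − 1)/0.8136 + (2.754 − 1)/37.19 = 1.671
NF = 10 log₁₀(1.671) = 2.23 dB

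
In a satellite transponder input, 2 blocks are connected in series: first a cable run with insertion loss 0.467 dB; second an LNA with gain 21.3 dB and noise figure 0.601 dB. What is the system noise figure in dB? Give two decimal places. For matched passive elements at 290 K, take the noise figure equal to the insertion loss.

1.07 dB

Convert to linear (a loss of L dB is a gain of −L dB): F_i = 10^(NF_i/10), G_i = 10^(G_i,dB/10)
  Stage 1: F_1 = 10^(0.467/10) = 1.114, G_1 = 10^(−0.467/10) = 0.8980
  Stage 2: F_2 = 10^(0.601/10) = 1.148, G_2 = 10^(21.3/10) = 134.9
Friis cascade:
  F = 1.114 + (1.148 − 1)/0.8980 = 1.279
NF = 10 log₁₀(1.279) = 1.07 dB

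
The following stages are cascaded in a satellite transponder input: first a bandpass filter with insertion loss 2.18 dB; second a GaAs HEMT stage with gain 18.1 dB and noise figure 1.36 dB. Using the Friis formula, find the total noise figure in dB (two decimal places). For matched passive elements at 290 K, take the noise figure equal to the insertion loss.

Convert to linear (a loss of L dB is a gain of −L dB): F_i = 10^(NF_i/10), G_i = 10^(G_i,dB/10)
  Stage 1: F_1 = 10^(2.18/10) = 1.652, G_1 = 10^(−2.18/10) = 0.6053
  Stage 2: F_2 = 10^(1.36/10) = 1.368, G_2 = 10^(18.1/10) = 64.57
Friis cascade:
  F = 1.652 + (1.368 − 1)/0.6053 = 2.259
NF = 10 log₁₀(2.259) = 3.54 dB

3.54 dB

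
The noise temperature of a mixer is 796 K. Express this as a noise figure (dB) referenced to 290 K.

5.73 dB

F = 1 + T_e/T₀ = 1 + 796/290 = 3.74483
NF = 10 log₁₀(3.74483) = 5.73 dB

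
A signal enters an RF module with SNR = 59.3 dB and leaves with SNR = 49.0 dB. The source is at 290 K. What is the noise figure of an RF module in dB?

NF (dB) = SNR_in(dB) − SNR_out(dB) when the source is at T₀
NF = 59.3 − 49.0 = 10.3 dB

10.3 dB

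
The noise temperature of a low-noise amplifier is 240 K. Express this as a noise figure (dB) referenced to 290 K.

2.62 dB

F = 1 + T_e/T₀ = 1 + 240/290 = 1.82759
NF = 10 log₁₀(1.82759) = 2.62 dB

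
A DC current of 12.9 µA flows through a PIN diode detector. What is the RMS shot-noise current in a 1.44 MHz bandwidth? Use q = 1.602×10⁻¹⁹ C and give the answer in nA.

I_n = √(2qI·B)
2qI·B = 2 × 1.602×10⁻¹⁹ × 1.29×10⁻⁵ × 1.44×10⁶ = 5.95×10⁻¹⁸ A²
I_n = √(5.95×10⁻¹⁸) = 2.44×10⁻⁹ A = 2.44 nA

2.44 nA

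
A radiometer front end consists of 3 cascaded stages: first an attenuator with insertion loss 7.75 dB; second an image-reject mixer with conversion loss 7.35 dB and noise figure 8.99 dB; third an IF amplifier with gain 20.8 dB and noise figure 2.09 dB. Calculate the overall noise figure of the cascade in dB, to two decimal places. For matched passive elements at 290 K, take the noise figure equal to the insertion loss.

18.27 dB

Convert to linear (a loss of L dB is a gain of −L dB): F_i = 10^(NF_i/10), G_i = 10^(G_i,dB/10)
  Stage 1: F_1 = 10^(7.75/10) = 5.957, G_1 = 10^(−7.75/10) = 0.1679
  Stage 2: F_2 = 10^(8.99/10) = 7.925, G_2 = 10^(−7.35/10) = 0.1841
  Stage 3: F_3 = 10^(2.09/10) = 1.618, G_3 = 10^(20.8/10) = 120.2
Friis cascade:
  F = 5.957 + (7.925 − 1)/0.1679 + (1.618 − 1)/0.03090 = 67.21
NF = 10 log₁₀(67.21) = 18.27 dB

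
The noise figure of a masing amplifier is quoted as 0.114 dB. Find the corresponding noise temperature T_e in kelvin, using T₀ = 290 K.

7.71 K

F = 10^(0.114/10) = 1.0266
T_e = (F − 1)·T₀ = (1.0266 − 1) × 290 = 7.71 K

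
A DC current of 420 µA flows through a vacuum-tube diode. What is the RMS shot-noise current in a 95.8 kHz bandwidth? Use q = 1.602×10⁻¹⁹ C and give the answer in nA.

I_n = √(2qI·B)
2qI·B = 2 × 1.602×10⁻¹⁹ × 4.20×10⁻⁴ × 9.58×10⁴ = 1.29×10⁻¹⁷ A²
I_n = √(1.29×10⁻¹⁷) = 3.59×10⁻⁹ A = 3.59 nA

3.59 nA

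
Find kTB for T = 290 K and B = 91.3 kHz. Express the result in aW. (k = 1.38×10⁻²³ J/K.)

P_n = kTB = 1.38×10⁻²³ × 290 × 9.13×10⁴ = 3.65×10⁻¹⁶ W = 365 aW

365 aW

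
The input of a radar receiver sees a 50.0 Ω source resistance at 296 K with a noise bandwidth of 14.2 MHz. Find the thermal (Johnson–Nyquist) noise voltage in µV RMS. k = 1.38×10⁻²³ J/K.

3.41 µV

V_n = √(4kTRB)
4kTRB = 4 × 1.38×10⁻²³ × 296 × 5.00×10¹ × 1.42×10⁷ = 1.16×10⁻¹¹ V²
V_n = √(1.16×10⁻¹¹) = 3.41×10⁻⁶ V = 3.41 µV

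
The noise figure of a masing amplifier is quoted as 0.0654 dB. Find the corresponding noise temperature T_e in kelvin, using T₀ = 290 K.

F = 10^(0.0654/10) = 1.01517
T_e = (F − 1)·T₀ = (1.01517 − 1) × 290 = 4.40 K

4.40 K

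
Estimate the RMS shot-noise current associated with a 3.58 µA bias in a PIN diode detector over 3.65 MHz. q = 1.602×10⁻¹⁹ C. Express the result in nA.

I_n = √(2qI·B)
2qI·B = 2 × 1.602×10⁻¹⁹ × 3.58×10⁻⁶ × 3.65×10⁶ = 4.19×10⁻¹⁸ A²
I_n = √(4.19×10⁻¹⁸) = 2.05×10⁻⁹ A = 2.05 nA

2.05 nA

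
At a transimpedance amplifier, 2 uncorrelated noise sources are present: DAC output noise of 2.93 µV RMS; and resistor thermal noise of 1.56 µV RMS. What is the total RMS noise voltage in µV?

3.32 µV

Uncorrelated sources add in power (mean-square): V_tot = √(ΣV_i²)
V_tot = √[(2.93×10⁻⁶)² + (1.56×10⁻⁶)²] = 3.32×10⁻⁶ V = 3.32 µV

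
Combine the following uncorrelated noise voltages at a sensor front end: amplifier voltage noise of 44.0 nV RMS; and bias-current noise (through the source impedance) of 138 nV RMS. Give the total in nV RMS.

Uncorrelated sources add in power (mean-square): V_tot = √(ΣV_i²)
V_tot = √[(4.40×10⁻⁸)² + (1.38×10⁻⁷)²] = 1.45×10⁻⁷ V = 145 nV

145 nV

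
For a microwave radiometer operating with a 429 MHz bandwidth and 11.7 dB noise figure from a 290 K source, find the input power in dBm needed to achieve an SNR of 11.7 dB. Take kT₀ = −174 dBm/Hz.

−64.3 dBm

Sensitivity = −174 + 10 log₁₀(B) + NF + SNR_min
= −174 + 86.32 + 11.7 + 11.7
= −64.28 dBm → −64.3 dBm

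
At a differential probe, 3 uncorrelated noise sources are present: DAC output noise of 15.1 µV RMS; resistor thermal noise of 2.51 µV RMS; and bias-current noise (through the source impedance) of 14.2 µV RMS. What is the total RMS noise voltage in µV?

Uncorrelated sources add in power (mean-square): V_tot = √(ΣV_i²)
V_tot = √[(1.51×10⁻⁵)² + (2.51×10⁻⁶)² + (1.42×10⁻⁵)²] = 2.09×10⁻⁵ V = 20.9 µV

20.9 µV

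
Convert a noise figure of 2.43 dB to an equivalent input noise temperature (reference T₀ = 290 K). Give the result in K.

F = 10^(2.43/10) = 1.74985
T_e = (F − 1)·T₀ = (1.74985 − 1) × 290 = 217 K

217 K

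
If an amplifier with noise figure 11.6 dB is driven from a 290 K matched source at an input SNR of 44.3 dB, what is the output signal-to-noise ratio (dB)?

32.7 dB

By definition F = SNR_in/SNR_out, so in dB: SNR_out = SNR_in − NF
SNR_out = 44.3 − 11.6 = 32.7 dB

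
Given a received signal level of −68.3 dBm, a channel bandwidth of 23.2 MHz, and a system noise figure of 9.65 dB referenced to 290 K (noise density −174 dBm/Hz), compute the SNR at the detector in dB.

22.4 dB

Noise floor: N = −174 + 10 log₁₀(B) + NF
10 log₁₀(2.32×10⁷) = 73.65 dB
N = −174 + 73.65 + 9.65 = −90.70 dBm
SNR = P_sig − N = −68.3 − (−90.70) = 22.40 dB → 22.4 dB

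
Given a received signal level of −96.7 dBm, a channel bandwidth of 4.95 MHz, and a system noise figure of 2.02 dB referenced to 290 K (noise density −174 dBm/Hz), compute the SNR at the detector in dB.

8.3 dB

Noise floor: N = −174 + 10 log₁₀(B) + NF
10 log₁₀(4.95×10⁶) = 66.95 dB
N = −174 + 66.95 + 2.02 = −105.03 dBm
SNR = P_sig − N = −96.7 − (−105.03) = 8.33 dB → 8.3 dB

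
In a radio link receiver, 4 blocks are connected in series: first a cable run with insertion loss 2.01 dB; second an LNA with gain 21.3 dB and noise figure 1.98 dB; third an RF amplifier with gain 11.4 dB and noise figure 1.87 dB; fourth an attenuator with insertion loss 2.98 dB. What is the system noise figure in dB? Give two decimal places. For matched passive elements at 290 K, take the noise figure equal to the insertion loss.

Convert to linear (a loss of L dB is a gain of −L dB): F_i = 10^(NF_i/10), G_i = 10^(G_i,dB/10)
  Stage 1: F_1 = 10^(2.01/10) = 1.589, G_1 = 10^(−2.01/10) = 0.6295
  Stage 2: F_2 = 10^(1.98/10) = 1.578, G_2 = 10^(21.3/10) = 134.9
  Stage 3: F_3 = 10^(1.87/10) = 1.538, G_3 = 10^(11.4/10) = 13.80
  Stage 4: F_4 = 10^(2.98/10) = 1.986, G_4 = 10^(−2.98/10) = 0.5035
Friis cascade:
  F = 1.589 + (1.578 − 1)/0.6295 + (1.538 − 1)/84.92 + (1.986 − 1)/1172 = 2.513
NF = 10 log₁₀(2.513) = 4.00 dB

4.00 dB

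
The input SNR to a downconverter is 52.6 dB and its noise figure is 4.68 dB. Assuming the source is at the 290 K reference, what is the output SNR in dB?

47.92 dB

By definition F = SNR_in/SNR_out, so in dB: SNR_out = SNR_in − NF
SNR_out = 52.6 − 4.68 = 47.92 dB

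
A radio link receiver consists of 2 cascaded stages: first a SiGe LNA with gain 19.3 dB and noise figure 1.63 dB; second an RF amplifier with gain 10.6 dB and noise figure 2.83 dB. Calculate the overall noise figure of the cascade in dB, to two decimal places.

1.66 dB

Convert to linear (a loss of L dB is a gain of −L dB): F_i = 10^(NF_i/10), G_i = 10^(G_i,dB/10)
  Stage 1: F_1 = 10^(1.63/10) = 1.455, G_1 = 10^(19.3/10) = 85.11
  Stage 2: F_2 = 10^(2.83/10) = 1.919, G_2 = 10^(10.6/10) = 11.48
Friis cascade:
  F = 1.455 + (1.919 − 1)/85.11 = 1.466
NF = 10 log₁₀(1.466) = 1.66 dB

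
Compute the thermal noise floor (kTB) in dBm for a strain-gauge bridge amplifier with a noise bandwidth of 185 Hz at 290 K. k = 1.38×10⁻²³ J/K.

−151.3 dBm

P_n = kTB = 1.38×10⁻²³ × 290 × 1.85×10² = 7.40×10⁻¹⁹ W
In dBm: 10 log₁₀(7.40×10⁻¹⁹ / 10⁻³) = −151.3 dBm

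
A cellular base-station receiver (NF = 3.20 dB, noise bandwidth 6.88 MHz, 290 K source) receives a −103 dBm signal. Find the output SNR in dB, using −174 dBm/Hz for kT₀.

−0.6 dB

Noise floor: N = −174 + 10 log₁₀(B) + NF
10 log₁₀(6.88×10⁶) = 68.38 dB
N = −174 + 68.38 + 3.20 = −102.42 dBm
SNR = P_sig − N = −103 − (−102.42) = −0.58 dB → −0.6 dB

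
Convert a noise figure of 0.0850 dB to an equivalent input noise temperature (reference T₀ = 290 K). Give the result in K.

F = 10^(0.0850/10) = 1.01976
T_e = (F − 1)·T₀ = (1.01976 − 1) × 290 = 5.73 K

5.73 K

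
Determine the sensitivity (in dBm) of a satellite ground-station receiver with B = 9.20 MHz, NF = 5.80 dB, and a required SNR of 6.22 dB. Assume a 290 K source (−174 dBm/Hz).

−92.3 dBm

Sensitivity = −174 + 10 log₁₀(B) + NF + SNR_min
= −174 + 69.64 + 5.80 + 6.22
= −92.34 dBm → −92.3 dBm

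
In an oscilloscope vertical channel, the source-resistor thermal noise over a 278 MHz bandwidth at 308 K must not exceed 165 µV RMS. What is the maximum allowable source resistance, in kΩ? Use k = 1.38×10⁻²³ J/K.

5.76 kΩ

Johnson–Nyquist: V_n = √(4kTRB) ⇒ R = V_n² / (4kTB)
4kTB = 4 × 1.38×10⁻²³ × 308 × 2.78×10⁸ = 4.73×10⁻¹²
R = (1.65×10⁻⁴)² / 4.73×10⁻¹² = 5.76×10³ Ω = 5.76 kΩ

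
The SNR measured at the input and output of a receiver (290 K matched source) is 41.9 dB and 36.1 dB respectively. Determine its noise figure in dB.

NF (dB) = SNR_in(dB) − SNR_out(dB) when the source is at T₀
NF = 41.9 − 36.1 = 5.8 dB

5.8 dB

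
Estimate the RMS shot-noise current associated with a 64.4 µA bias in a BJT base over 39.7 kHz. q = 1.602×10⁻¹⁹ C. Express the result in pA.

I_n = √(2qI·B)
2qI·B = 2 × 1.602×10⁻¹⁹ × 6.44×10⁻⁵ × 3.97×10⁴ = 8.19×10⁻¹⁹ A²
I_n = √(8.19×10⁻¹⁹) = 9.05×10⁻¹⁰ A = 905 pA

905 pA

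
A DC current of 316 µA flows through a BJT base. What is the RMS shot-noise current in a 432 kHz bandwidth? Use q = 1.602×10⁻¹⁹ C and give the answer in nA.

6.61 nA

I_n = √(2qI·B)
2qI·B = 2 × 1.602×10⁻¹⁹ × 3.16×10⁻⁴ × 4.32×10⁵ = 4.37×10⁻¹⁷ A²
I_n = √(4.37×10⁻¹⁷) = 6.61×10⁻⁹ A = 6.61 nA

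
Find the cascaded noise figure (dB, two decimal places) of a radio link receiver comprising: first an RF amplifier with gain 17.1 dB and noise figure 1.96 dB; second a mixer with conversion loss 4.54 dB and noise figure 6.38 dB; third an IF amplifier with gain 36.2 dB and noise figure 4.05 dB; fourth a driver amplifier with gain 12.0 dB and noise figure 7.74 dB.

2.36 dB

Convert to linear (a loss of L dB is a gain of −L dB): F_i = 10^(NF_i/10), G_i = 10^(G_i,dB/10)
  Stage 1: F_1 = 10^(1.96/10) = 1.570, G_1 = 10^(17.1/10) = 51.29
  Stage 2: F_2 = 10^(6.38/10) = 4.345, G_2 = 10^(−4.54/10) = 0.3516
  Stage 3: F_3 = 10^(4.05/10) = 2.541, G_3 = 10^(36.2/10) = 4169
  Stage 4: F_4 = 10^(7.74/10) = 5.943, G_4 = 10^(12.0/10) = 15.85
Friis cascade:
  F = 1.570 + (4.345 − 1)/51.29 + (2.541 − 1)/18.03 + (5.943 − 1)/7.516×10⁴ = 1.721
NF = 10 log₁₀(1.721) = 2.36 dB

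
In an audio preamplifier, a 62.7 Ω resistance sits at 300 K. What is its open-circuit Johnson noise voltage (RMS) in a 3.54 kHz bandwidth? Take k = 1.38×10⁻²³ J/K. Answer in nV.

V_n = √(4kTRB)
4kTRB = 4 × 1.38×10⁻²³ × 300 × 6.27×10¹ × 3.54×10³ = 3.68×10⁻¹⁵ V²
V_n = √(3.68×10⁻¹⁵) = 6.06×10⁻⁸ V = 60.6 nV

60.6 nV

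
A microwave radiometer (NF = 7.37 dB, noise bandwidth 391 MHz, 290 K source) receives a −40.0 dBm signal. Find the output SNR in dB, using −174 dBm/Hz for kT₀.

40.7 dB

Noise floor: N = −174 + 10 log₁₀(B) + NF
10 log₁₀(3.91×10⁸) = 85.92 dB
N = −174 + 85.92 + 7.37 = −80.71 dBm
SNR = P_sig − N = −40.0 − (−80.71) = 40.71 dB → 40.7 dB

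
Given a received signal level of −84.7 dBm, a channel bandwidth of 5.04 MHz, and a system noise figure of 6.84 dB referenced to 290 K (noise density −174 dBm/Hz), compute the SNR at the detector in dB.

15.4 dB

Noise floor: N = −174 + 10 log₁₀(B) + NF
10 log₁₀(5.04×10⁶) = 67.02 dB
N = −174 + 67.02 + 6.84 = −100.14 dBm
SNR = P_sig − N = −84.7 − (−100.14) = 15.44 dB → 15.4 dB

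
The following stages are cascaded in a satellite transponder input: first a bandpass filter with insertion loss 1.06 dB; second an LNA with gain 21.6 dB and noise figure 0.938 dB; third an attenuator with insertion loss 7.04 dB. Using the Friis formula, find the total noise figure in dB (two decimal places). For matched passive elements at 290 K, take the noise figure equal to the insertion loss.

2.10 dB

Convert to linear (a loss of L dB is a gain of −L dB): F_i = 10^(NF_i/10), G_i = 10^(G_i,dB/10)
  Stage 1: F_1 = 10^(1.06/10) = 1.276, G_1 = 10^(−1.06/10) = 0.7834
  Stage 2: F_2 = 10^(0.938/10) = 1.241, G_2 = 10^(21.6/10) = 144.5
  Stage 3: F_3 = 10^(7.04/10) = 5.058, G_3 = 10^(−7.04/10) = 0.1977
Friis cascade:
  F = 1.276 + (1.241 − 1)/0.7834 + (5.058 − 1)/113.2 = 1.620
NF = 10 log₁₀(1.620) = 2.10 dB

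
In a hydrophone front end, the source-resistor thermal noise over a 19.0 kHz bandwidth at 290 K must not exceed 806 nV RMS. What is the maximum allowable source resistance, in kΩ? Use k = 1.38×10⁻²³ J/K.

2.14 kΩ

Johnson–Nyquist: V_n = √(4kTRB) ⇒ R = V_n² / (4kTB)
4kTB = 4 × 1.38×10⁻²³ × 290 × 1.90×10⁴ = 3.04×10⁻¹⁶
R = (8.06×10⁻⁷)² / 3.04×10⁻¹⁶ = 2.14×10³ Ω = 2.14 kΩ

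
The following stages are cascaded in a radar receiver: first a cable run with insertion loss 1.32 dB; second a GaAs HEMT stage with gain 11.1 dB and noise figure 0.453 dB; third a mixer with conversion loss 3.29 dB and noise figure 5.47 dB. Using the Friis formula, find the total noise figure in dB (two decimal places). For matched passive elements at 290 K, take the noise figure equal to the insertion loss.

2.48 dB

Convert to linear (a loss of L dB is a gain of −L dB): F_i = 10^(NF_i/10), G_i = 10^(G_i,dB/10)
  Stage 1: F_1 = 10^(1.32/10) = 1.355, G_1 = 10^(−1.32/10) = 0.7379
  Stage 2: F_2 = 10^(0.453/10) = 1.110, G_2 = 10^(11.1/10) = 12.88
  Stage 3: F_3 = 10^(5.47/10) = 3.524, G_3 = 10^(−3.29/10) = 0.4688
Friis cascade:
  F = 1.355 + (1.110 − 1)/0.7379 + (3.524 − 1)/9.506 = 1.770
NF = 10 log₁₀(1.770) = 2.48 dB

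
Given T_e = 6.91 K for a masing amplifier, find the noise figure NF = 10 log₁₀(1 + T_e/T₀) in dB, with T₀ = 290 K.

0.102 dB

F = 1 + T_e/T₀ = 1 + 6.91/290 = 1.02383
NF = 10 log₁₀(1.02383) = 0.102 dB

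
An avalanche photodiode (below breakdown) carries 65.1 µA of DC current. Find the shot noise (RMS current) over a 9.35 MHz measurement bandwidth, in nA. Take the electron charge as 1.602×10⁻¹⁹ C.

14.0 nA

I_n = √(2qI·B)
2qI·B = 2 × 1.602×10⁻¹⁹ × 6.51×10⁻⁵ × 9.35×10⁶ = 1.95×10⁻¹⁶ A²
I_n = √(1.95×10⁻¹⁶) = 1.40×10⁻⁸ A = 14.0 nA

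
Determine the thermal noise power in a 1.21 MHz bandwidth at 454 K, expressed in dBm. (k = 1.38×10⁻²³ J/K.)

P_n = kTB = 1.38×10⁻²³ × 454 × 1.21×10⁶ = 7.58×10⁻¹⁵ W
In dBm: 10 log₁₀(7.58×10⁻¹⁵ / 10⁻³) = −111.2 dBm

−111.2 dBm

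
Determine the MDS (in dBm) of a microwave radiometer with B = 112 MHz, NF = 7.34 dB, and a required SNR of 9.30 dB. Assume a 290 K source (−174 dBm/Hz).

−76.9 dBm

Sensitivity = −174 + 10 log₁₀(B) + NF + SNR_min
= −174 + 80.49 + 7.34 + 9.30
= −76.87 dBm → −76.9 dBm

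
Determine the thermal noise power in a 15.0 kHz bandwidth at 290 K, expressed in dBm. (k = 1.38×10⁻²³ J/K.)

P_n = kTB = 1.38×10⁻²³ × 290 × 1.50×10⁴ = 6.00×10⁻¹⁷ W
In dBm: 10 log₁₀(6.00×10⁻¹⁷ / 10⁻³) = −132.2 dBm

−132.2 dBm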